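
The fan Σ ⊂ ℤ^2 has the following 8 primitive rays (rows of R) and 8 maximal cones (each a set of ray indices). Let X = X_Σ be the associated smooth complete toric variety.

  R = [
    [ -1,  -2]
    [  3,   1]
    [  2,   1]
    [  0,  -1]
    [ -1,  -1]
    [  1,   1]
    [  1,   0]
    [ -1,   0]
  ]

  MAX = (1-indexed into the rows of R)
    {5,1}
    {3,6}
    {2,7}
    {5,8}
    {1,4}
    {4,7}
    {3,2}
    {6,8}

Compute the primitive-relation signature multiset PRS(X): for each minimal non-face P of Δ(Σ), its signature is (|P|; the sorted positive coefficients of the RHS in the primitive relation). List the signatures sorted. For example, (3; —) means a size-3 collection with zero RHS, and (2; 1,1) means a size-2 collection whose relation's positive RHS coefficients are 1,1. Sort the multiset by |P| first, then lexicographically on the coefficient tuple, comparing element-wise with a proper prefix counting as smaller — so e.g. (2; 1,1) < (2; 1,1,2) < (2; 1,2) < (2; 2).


Σ has 20 primitive collections:

  {5,6}:  v_{5} + v_{6} = 0 — sig = (2; —)
  {7,8}:  v_{7} + v_{8} = 0 — sig = (2; —)
  {1,6}:  v_{1} + v_{6} = v_{4} — sig = (2; 1)
  {2,8}:  v_{2} + v_{8} = v_{3} — sig = (2; 1)
  {3,5}:  v_{3} + v_{5} = v_{7} — sig = (2; 1)
  {3,7}:  v_{3} + v_{7} = v_{2} — sig = (2; 1)
  {3,8}:  v_{3} + v_{8} = v_{6} — sig = (2; 1)
  {4,5}:  v_{4} + v_{5} = v_{1} — sig = (2; 1)
  {4,6}:  v_{4} + v_{6} = v_{7} — sig = (2; 1)
  {4,8}:  v_{4} + v_{8} = v_{5} — sig = (2; 1)
  {5,7}:  v_{5} + v_{7} = v_{4} — sig = (2; 1)
  {6,7}:  v_{6} + v_{7} = v_{3} — sig = (2; 1)
  {1,3}:  v_{1} + v_{3} = v_{4} + v_{7} — sig = (2; 1,1)
  {1,2}:  v_{1} + v_{2} = v_{4} + 2·v_{7} — sig = (2; 1,2)
  {1,7}:  v_{1} + v_{7} = 2·v_{4} — sig = (2; 2)
  {1,8}:  v_{1} + v_{8} = 2·v_{5} — sig = (2; 2)
  {2,5}:  v_{2} + v_{5} = 2·v_{7} — sig = (2; 2)
  {2,6}:  v_{2} + v_{6} = 2·v_{3} — sig = (2; 2)
  {3,4}:  v_{3} + v_{4} = 2·v_{7} — sig = (2; 2)
  {2,4}:  v_{2} + v_{4} = 3·v_{7} — sig = (2; 3)

Signatures (|P|; sorted positive RHS coefficients), sorted:
[(2; —), (2; —), (2; 1), (2; 1), (2; 1), (2; 1), (2; 1), (2; 1), (2; 1), (2; 1), (2; 1), (2; 1), (2; 1,1), (2; 1,2), (2; 2), (2; 2), (2; 2), (2; 2), (2; 2), (2; 3)]


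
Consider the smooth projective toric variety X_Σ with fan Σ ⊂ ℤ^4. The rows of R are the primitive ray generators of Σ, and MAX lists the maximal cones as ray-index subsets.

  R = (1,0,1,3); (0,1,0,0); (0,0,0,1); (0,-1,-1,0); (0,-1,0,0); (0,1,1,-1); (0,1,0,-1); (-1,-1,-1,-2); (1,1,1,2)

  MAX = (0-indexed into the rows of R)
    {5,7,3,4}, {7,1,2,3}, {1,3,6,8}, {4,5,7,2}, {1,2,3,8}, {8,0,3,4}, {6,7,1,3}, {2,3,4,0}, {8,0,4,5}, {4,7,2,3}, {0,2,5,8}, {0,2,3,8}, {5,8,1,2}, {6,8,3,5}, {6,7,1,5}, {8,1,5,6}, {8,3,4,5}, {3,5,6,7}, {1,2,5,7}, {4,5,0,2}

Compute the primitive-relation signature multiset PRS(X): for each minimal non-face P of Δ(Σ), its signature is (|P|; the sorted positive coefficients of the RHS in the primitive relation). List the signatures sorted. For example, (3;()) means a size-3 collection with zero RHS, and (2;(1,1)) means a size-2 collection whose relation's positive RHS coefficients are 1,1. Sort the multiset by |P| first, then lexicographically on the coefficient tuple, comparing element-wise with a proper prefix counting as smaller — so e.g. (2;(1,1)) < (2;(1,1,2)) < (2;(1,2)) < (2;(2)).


Σ has 11 primitive collections:

  P = {1,4}:  v_{1} + v_{4} = 0  →  sig = (2;())
  P = {7,8}:  v_{7} + v_{8} = 0  →  sig = (2;())
  P = {0,6}:  v_{0} + v_{6} = v_{8}  →  sig = (2;(1))
  P = {2,6}:  v_{2} + v_{6} = v_{1}  →  sig = (2;(1))
  P = {0,1}:  v_{0} + v_{1} = v_{2} + v_{8}  →  sig = (2;(1,1))
  P = {0,7}:  v_{0} + v_{7} = v_{2} + v_{4}  →  sig = (2;(1,1))
  P = {4,6}:  v_{4} + v_{6} = v_{3} + v_{5}  →  sig = (2;(1,1))
  P = {2,3,5}:  v_{2} + v_{3} + v_{5} = 0  →  sig = (3;())
  P = {1,3,5}:  v_{1} + v_{3} + v_{5} = v_{6}  →  sig = (3;(1))
  P = {2,4,8}:  v_{2} + v_{4} + v_{8} = v_{0}  →  sig = (3;(1))
  P = {0,3,5}:  v_{0} + v_{3} + v_{5} = v_{4} + v_{8}  →  sig = (3;(1,1))

Signatures (|P|; sorted positive RHS coefficients), sorted:
[(2;()), (2;()), (2;(1)), (2;(1)), (2;(1,1)), (2;(1,1)), (2;(1,1)), (3;()), (3;(1)), (3;(1)), (3;(1,1))]


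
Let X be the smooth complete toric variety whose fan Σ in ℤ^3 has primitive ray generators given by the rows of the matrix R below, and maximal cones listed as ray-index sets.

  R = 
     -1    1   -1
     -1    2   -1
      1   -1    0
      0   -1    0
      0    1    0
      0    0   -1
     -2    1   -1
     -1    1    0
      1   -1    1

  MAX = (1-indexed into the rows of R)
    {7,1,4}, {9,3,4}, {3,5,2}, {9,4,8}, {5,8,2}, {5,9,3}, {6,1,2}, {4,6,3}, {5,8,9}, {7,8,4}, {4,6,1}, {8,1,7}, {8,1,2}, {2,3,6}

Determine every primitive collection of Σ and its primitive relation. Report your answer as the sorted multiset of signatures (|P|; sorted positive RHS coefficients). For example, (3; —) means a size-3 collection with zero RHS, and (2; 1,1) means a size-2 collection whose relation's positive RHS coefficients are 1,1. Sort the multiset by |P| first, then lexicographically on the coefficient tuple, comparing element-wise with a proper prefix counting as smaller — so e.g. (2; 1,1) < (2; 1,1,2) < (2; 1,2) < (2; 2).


The 16 primitive collections of Σ (r=9, n=3):

  {1,9}:  v_{1} + v_{9} = 0  ⟹  sig = (2; —)
  {3,8}:  v_{3} + v_{8} = 0  ⟹  sig = (2; —)
  {4,5}:  v_{4} + v_{5} = 0  ⟹  sig = (2; —)
  {1,3}:  v_{1} + v_{3} = v_{6}  ⟹  sig = (2; 1)
  {1,5}:  v_{1} + v_{5} = v_{2}  ⟹  sig = (2; 1)
  {2,4}:  v_{2} + v_{4} = v_{1}  ⟹  sig = (2; 1)
  {2,9}:  v_{2} + v_{9} = v_{5}  ⟹  sig = (2; 1)
  {6,8}:  v_{6} + v_{8} = v_{1}  ⟹  sig = (2; 1)
  {6,9}:  v_{6} + v_{9} = v_{3}  ⟹  sig = (2; 1)
  {3,7}:  v_{3} + v_{7} = v_{1} + v_{4}  ⟹  sig = (2; 1,1)
  {5,6}:  v_{5} + v_{6} = v_{2} + v_{3}  ⟹  sig = (2; 1,1)
  {5,7}:  v_{5} + v_{7} = v_{1} + v_{8}  ⟹  sig = (2; 1,1)
  {7,9}:  v_{7} + v_{9} = v_{4} + v_{8}  ⟹  sig = (2; 1,1)
  {2,7}:  v_{2} + v_{7} = 2·v_{1} + v_{8}  ⟹  sig = (2; 1,2)
  {6,7}:  v_{6} + v_{7} = 2·v_{1} + v_{4}  ⟹  sig = (2; 1,2)
  {1,4,8}:  v_{1} + v_{4} + v_{8} = v_{7}  ⟹  sig = (3; 1)

Signatures (|P|; sorted positive RHS coefficients), sorted:
    |P|=2: 15 collections, coeffs (), (), (), (1), (1), (1), (1), (1), (1), (1,1), (1,1), (1,1), (1,1), (1,2), (1,2)
    |P|=3: 1 collection, coeffs (1)


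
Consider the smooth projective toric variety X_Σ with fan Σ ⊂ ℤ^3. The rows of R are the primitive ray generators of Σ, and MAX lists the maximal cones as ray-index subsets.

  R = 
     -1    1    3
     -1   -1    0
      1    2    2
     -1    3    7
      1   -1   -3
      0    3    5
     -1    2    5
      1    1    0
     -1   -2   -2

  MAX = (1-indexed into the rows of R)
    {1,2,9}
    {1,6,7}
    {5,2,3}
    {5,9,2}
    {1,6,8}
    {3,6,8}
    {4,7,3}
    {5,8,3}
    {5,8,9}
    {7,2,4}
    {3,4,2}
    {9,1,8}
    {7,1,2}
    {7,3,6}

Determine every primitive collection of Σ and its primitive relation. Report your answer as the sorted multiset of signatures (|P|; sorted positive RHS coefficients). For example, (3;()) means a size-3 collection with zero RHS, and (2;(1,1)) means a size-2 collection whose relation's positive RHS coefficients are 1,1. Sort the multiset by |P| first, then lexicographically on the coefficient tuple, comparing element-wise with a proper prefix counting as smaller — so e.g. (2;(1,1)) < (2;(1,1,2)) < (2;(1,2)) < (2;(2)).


Minimal non-faces — 16 found among 9 rays, 14 max cones:

  • {1,5}:  v_{1} + v_{5} = 0  ⇒ sig = (2;())
  • {2,8}:  v_{2} + v_{8} = 0  ⇒ sig = (2;())
  • {3,9}:  v_{3} + v_{9} = 0  ⇒ sig = (2;())
  • {1,3}:  v_{1} + v_{3} = v_{6}  ⇒ sig = (2;(1))
  • {2,6}:  v_{2} + v_{6} = v_{7}  ⇒ sig = (2;(1))
  • {5,6}:  v_{5} + v_{6} = v_{3}  ⇒ sig = (2;(1))
  • {6,9}:  v_{6} + v_{9} = v_{1}  ⇒ sig = (2;(1))
  • {7,8}:  v_{7} + v_{8} = v_{6}  ⇒ sig = (2;(1))
  • {4,8}:  v_{4} + v_{8} = v_{3} + v_{7}  ⇒ sig = (2;(1,1))
  • {4,9}:  v_{4} + v_{9} = v_{2} + v_{7}  ⇒ sig = (2;(1,1))
  • {5,7}:  v_{5} + v_{7} = v_{2} + v_{3}  ⇒ sig = (2;(1,1))
  • {7,9}:  v_{7} + v_{9} = v_{1} + v_{2}  ⇒ sig = (2;(1,1))
  • {4,6}:  v_{4} + v_{6} = v_{3} + 2·v_{7}  ⇒ sig = (2;(1,2))
  • {1,4}:  v_{1} + v_{4} = 2·v_{7}  ⇒ sig = (2;(2))
  • {4,5}:  v_{4} + v_{5} = 2·v_{2} + 2·v_{3}  ⇒ sig = (2;(2,2))
  • {2,3,7}:  v_{2} + v_{3} + v_{7} = v_{4}  ⇒ sig = (3;(1))

Signatures (|P|; sorted positive RHS coefficients), sorted:
    (2;())
    (2;())
    (2;())
    (2;(1))
    (2;(1))
    (2;(1))
    (2;(1))
    (2;(1))
    (2;(1,1))
    (2;(1,1))
    (2;(1,1))
    (2;(1,1))
    (2;(1,2))
    (2;(2))
    (2;(2,2))
    (3;(1))


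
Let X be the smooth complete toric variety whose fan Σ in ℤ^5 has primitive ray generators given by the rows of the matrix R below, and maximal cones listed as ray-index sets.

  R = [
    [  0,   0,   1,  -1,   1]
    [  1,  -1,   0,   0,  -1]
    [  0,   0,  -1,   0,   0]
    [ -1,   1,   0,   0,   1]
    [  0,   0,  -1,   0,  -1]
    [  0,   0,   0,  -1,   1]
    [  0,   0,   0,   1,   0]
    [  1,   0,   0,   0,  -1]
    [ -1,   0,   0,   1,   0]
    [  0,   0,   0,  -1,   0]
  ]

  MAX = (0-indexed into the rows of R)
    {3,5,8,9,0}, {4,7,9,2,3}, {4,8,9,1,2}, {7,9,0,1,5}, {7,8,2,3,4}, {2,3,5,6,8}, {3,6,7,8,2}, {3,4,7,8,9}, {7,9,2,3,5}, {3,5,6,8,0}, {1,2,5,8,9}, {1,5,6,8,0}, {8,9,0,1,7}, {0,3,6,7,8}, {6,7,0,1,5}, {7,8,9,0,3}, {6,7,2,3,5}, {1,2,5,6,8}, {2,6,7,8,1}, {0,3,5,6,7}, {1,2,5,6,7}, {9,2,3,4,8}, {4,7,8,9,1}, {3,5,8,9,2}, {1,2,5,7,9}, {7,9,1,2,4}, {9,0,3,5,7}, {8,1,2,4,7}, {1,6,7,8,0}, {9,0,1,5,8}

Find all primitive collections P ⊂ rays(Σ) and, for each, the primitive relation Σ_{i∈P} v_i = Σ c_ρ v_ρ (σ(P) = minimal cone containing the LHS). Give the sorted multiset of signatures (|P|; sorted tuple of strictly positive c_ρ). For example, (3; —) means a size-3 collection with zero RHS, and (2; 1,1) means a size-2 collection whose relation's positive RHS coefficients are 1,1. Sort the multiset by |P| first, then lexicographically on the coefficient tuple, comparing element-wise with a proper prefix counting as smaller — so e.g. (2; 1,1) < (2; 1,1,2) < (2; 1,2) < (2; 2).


The 8 primitive collections of Σ (r=10, n=5):

  • {1,3}:  v_{1} + v_{3} = 0 — sig = (2; —)
  • {6,9}:  v_{6} + v_{9} = 0 — sig = (2; —)
  • {0,2}:  v_{0} + v_{2} = v_{5} — sig = (2; 1)
  • {0,4}:  v_{0} + v_{4} = v_{9} — sig = (2; 1)
  • {4,5}:  v_{4} + v_{5} = v_{2} + v_{9} — sig = (2; 1,1)
  • {4,6}:  v_{4} + v_{6} = v_{2} + v_{7} + v_{8} — sig = (2; 1,1,1)
  • {5,7,8}:  v_{5} + v_{7} + v_{8} = 0 — sig = (3; —)
  • {2,7,8,9}:  v_{2} + v_{7} + v_{8} + v_{9} = v_{4} — sig = (4; 1)

Hence PRS(X_Σ) =
{ (2; —) ×2,  (2; 1) ×2,  (2; 1,1),  (2; 1,1,1),  (3; —),  (4; 1) }


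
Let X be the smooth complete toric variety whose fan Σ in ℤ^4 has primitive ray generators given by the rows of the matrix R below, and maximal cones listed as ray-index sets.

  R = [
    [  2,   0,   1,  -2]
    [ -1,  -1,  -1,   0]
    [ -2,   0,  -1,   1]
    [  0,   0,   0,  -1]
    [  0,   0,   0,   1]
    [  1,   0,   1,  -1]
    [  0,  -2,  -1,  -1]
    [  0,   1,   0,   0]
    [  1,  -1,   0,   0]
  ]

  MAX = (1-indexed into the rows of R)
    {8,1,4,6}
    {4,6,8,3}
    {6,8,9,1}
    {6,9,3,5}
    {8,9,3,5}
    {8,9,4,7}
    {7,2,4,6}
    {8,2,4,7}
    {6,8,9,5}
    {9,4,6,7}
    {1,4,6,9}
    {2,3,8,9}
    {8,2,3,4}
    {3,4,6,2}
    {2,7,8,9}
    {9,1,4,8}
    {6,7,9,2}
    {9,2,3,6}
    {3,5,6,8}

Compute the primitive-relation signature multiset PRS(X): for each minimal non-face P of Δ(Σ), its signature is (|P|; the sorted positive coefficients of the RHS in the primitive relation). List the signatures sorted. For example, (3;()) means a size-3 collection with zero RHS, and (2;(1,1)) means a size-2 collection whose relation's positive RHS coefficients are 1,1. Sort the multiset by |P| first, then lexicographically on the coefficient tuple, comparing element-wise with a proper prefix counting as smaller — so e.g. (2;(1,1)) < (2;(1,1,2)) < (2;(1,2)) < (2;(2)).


Δ(Σ) — 9 vertices, 14 min non-faces:

  P={4,5}:  v_{4} + v_{5} = 0  ⇒ sig = (2;())
  P={1,3}:  v_{1} + v_{3} = v_{4}  ⇒ sig = (2;(1))
  P={2,5}:  v_{2} + v_{5} = v_{3} + v_{9}  ⇒ sig = (2;(1,1))
  P={5,7}:  v_{5} + v_{7} = v_{2} + v_{9}  ⇒ sig = (2;(1,1))
  P={1,5}:  v_{1} + v_{5} = v_{6} + v_{8} + v_{9}  ⇒ sig = (2;(1,1,1))
  P={1,2}:  v_{1} + v_{2} = 2·v_{4} + v_{9}  ⇒ sig = (2;(1,2))
  P={3,7}:  v_{3} + v_{7} = 2·v_{2}  ⇒ sig = (2;(2))
  P={1,7}:  v_{1} + v_{7} = 3·v_{4} + 2·v_{9}  ⇒ sig = (2;(2,3))
  P={2,4,9}:  v_{2} + v_{4} + v_{9} = v_{7}  ⇒ sig = (3;(1))
  P={2,6,8}:  v_{2} + v_{6} + v_{8} = v_{4}  ⇒ sig = (3;(1))
  P={3,4,9}:  v_{3} + v_{4} + v_{9} = v_{2}  ⇒ sig = (3;(1))
  P={6,7,8}:  v_{6} + v_{7} + v_{8} = 2·v_{4} + v_{9}  ⇒ sig = (3;(1,2))
  P={3,6,8,9}:  v_{3} + v_{6} + v_{8} + v_{9} = 0  ⇒ sig = (4;())
  P={4,6,8,9}:  v_{4} + v_{6} + v_{8} + v_{9} = v_{1}  ⇒ sig = (4;(1))

so the primitive-relation signature multiset is
{ (2;()),  (2;(1)),  (2;(1,1)) ×2,  (2;(1,1,1)),  (2;(1,2)),  (2;(2)),  (2;(2,3)),  (3;(1)) ×3,  (3;(1,2)),  (4;()),  (4;(1)) }


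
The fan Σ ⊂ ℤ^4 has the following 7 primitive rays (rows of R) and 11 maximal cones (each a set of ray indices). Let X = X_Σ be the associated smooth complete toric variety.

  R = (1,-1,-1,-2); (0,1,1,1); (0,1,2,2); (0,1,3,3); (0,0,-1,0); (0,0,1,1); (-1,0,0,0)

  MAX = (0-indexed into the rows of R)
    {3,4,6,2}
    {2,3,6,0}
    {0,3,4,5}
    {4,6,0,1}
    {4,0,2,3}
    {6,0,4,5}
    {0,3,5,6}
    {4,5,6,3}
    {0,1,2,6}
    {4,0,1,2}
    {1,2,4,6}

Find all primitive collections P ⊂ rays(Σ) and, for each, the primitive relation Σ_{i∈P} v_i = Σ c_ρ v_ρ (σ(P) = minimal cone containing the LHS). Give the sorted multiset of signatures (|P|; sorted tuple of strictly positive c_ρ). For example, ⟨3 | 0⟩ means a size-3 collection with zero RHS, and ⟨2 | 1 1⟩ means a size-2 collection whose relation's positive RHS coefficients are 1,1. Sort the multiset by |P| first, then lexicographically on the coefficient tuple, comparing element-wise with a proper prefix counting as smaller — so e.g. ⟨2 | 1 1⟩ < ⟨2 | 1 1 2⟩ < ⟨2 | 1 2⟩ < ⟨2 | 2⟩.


Δ(Σ) — 7 vertices, 5 min non-faces:

  {1,5}:  v_{1} + v_{5} = v_{2} ; sig = ⟨2 | 1⟩
  {2,5}:  v_{2} + v_{5} = v_{3} ; sig = ⟨2 | 1⟩
  {1,3}:  v_{1} + v_{3} = 2·v_{2} ; sig = ⟨2 | 2⟩
  {0,2,4,6}:  v_{0} + v_{2} + v_{4} + v_{6} = 0 ; sig = ⟨4 | 0⟩
  {0,3,4,6}:  v_{0} + v_{3} + v_{4} + v_{6} = v_{5} ; sig = ⟨4 | 1⟩

so the primitive-relation signature multiset is
    ⟨2 | 1⟩
    ⟨2 | 1⟩
    ⟨2 | 2⟩
    ⟨4 | 0⟩
    ⟨4 | 1⟩


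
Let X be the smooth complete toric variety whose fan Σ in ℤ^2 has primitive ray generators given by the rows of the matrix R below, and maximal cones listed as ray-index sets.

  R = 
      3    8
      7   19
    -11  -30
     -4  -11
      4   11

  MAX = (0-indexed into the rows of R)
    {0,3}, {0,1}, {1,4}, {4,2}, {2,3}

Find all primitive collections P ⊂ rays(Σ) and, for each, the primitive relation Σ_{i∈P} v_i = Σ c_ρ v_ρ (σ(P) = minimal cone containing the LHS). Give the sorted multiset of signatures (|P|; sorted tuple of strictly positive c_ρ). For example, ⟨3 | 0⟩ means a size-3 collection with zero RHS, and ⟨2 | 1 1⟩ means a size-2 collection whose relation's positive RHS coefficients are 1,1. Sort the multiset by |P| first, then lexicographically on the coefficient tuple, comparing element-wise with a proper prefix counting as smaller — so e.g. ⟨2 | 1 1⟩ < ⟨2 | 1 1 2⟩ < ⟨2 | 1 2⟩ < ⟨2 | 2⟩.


The 5 primitive collections of Σ (r=5, n=2):

  {3,4}:  v_{3} + v_{4} = 0  →  sig = ⟨2 | 0⟩
  {0,4}:  v_{0} + v_{4} = v_{1}  →  sig = ⟨2 | 1⟩
  {1,2}:  v_{1} + v_{2} = v_{3}  →  sig = ⟨2 | 1⟩
  {1,3}:  v_{1} + v_{3} = v_{0}  →  sig = ⟨2 | 1⟩
  {0,2}:  v_{0} + v_{2} = 2·v_{3}  →  sig = ⟨2 | 2⟩

Hence PRS(X_Σ) =
    |P|=2: 5 collections, coeffs (), (1), (1), (1), (2)


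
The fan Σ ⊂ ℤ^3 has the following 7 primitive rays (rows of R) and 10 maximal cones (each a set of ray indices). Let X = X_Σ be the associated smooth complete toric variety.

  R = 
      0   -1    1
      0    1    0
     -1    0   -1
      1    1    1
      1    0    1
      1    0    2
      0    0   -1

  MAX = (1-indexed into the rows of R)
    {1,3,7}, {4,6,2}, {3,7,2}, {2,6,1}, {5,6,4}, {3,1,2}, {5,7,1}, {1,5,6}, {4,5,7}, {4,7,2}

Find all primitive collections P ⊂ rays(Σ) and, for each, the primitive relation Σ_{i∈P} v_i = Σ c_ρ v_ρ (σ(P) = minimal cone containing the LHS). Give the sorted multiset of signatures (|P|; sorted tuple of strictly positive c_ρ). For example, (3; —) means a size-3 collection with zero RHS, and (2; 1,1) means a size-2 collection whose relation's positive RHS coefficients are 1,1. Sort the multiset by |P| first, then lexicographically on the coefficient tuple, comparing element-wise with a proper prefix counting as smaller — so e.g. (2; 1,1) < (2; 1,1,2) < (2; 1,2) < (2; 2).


Σ has 7 primitive collections:

  {3,5}:  v_{3} + v_{5} = 0  ⇒ sig = (2; —)
  {1,4}:  v_{1} + v_{4} = v_{6}  ⇒ sig = (2; 1)
  {2,5}:  v_{2} + v_{5} = v_{4}  ⇒ sig = (2; 1)
  {3,4}:  v_{3} + v_{4} = v_{2}  ⇒ sig = (2; 1)
  {6,7}:  v_{6} + v_{7} = v_{5}  ⇒ sig = (2; 1)
  {3,6}:  v_{3} + v_{6} = v_{1} + v_{2}  ⇒ sig = (2; 1,1)
  {1,2,7}:  v_{1} + v_{2} + v_{7} = 0  ⇒ sig = (3; —)

Sorted signature multiset PRS(X):
[(2; —), (2; 1), (2; 1), (2; 1), (2; 1), (2; 1,1), (3; —)]


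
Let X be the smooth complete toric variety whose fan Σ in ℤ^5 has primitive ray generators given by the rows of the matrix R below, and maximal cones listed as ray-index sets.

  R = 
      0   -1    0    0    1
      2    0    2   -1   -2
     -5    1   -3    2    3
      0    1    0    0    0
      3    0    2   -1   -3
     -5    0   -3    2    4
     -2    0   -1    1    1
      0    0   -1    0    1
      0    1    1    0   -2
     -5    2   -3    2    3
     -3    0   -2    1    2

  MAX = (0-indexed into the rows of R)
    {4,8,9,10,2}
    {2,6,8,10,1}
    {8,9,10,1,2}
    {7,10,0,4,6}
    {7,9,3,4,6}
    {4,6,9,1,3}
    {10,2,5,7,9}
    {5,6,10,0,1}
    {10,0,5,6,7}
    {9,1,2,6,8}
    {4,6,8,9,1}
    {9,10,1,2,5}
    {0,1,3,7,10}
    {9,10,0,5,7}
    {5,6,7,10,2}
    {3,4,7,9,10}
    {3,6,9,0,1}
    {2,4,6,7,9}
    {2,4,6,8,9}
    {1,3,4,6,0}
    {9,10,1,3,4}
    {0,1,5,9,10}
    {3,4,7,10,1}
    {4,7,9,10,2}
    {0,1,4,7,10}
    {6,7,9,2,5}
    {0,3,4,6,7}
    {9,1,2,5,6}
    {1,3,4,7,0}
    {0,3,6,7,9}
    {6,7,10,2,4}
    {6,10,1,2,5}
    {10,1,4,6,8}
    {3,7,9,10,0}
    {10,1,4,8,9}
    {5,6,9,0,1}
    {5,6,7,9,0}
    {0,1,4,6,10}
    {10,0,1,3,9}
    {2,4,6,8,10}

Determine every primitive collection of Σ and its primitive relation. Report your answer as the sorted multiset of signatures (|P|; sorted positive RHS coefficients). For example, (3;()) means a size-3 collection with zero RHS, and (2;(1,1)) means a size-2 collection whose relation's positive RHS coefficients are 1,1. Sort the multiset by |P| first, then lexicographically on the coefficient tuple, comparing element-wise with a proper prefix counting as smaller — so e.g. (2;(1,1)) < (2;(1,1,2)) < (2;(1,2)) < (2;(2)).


Σ has 17 primitive collections:

  P = {0,2}:  v_{0} + v_{2} = v_{5}  ⟹  sig = (2;(1))
  P = {2,3}:  v_{2} + v_{3} = v_{9}  ⟹  sig = (2;(1))
  P = {4,5}:  v_{4} + v_{5} = v_{6}  ⟹  sig = (2;(1))
  P = {0,8}:  v_{0} + v_{8} = v_{1} + v_{6}  ⟹  sig = (2;(1,1))
  P = {3,5}:  v_{3} + v_{5} = v_{0} + v_{9}  ⟹  sig = (2;(1,1))
  P = {3,8}:  v_{3} + v_{8} = v_{1} + v_{4} + v_{9}  ⟹  sig = (2;(1,1,1))
  P = {5,8}:  v_{5} + v_{8} = v_{1} + v_{2} + v_{6}  ⟹  sig = (2;(1,1,1))
  P = {7,8}:  v_{7} + v_{8} = v_{3} + v_{4} + v_{10}  ⟹  sig = (2;(1,1,1))
  P = {1,6,7}:  v_{1} + v_{6} + v_{7} = 0  ⟹  sig = (3;())
  P = {1,2,4}:  v_{1} + v_{2} + v_{4} = v_{8}  ⟹  sig = (3;(1))
  P = {3,6,10}:  v_{3} + v_{6} + v_{10} = v_{2}  ⟹  sig = (3;(1))
  P = {0,4,9}:  v_{0} + v_{4} + v_{9} = v_{3} + v_{6}  ⟹  sig = (3;(1,1))
  P = {1,2,7}:  v_{1} + v_{2} + v_{7} = v_{3} + v_{10}  ⟹  sig = (3;(1,1))
  P = {1,5,7}:  v_{1} + v_{5} + v_{7} = v_{0} + v_{3} + v_{10}  ⟹  sig = (3;(1,1,1))
  P = {1,7,9}:  v_{1} + v_{7} + v_{9} = 2·v_{3} + v_{10}  ⟹  sig = (3;(1,2))
  P = {6,9,10}:  v_{6} + v_{9} + v_{10} = 2·v_{2}  ⟹  sig = (3;(2))
  P = {0,3,4,10}:  v_{0} + v_{3} + v_{4} + v_{10} = 0  ⟹  sig = (4;())

Sorted signature multiset PRS(X):
    |P|=2: 8 collections, coeffs (1), (1), (1), (1,1), (1,1), (1,1,1), (1,1,1), (1,1,1)
    |P|=3: 8 collections, coeffs (), (1), (1), (1,1), (1,1), (1,1,1), (1,2), (2)
    |P|=4: 1 collection, coeffs ()


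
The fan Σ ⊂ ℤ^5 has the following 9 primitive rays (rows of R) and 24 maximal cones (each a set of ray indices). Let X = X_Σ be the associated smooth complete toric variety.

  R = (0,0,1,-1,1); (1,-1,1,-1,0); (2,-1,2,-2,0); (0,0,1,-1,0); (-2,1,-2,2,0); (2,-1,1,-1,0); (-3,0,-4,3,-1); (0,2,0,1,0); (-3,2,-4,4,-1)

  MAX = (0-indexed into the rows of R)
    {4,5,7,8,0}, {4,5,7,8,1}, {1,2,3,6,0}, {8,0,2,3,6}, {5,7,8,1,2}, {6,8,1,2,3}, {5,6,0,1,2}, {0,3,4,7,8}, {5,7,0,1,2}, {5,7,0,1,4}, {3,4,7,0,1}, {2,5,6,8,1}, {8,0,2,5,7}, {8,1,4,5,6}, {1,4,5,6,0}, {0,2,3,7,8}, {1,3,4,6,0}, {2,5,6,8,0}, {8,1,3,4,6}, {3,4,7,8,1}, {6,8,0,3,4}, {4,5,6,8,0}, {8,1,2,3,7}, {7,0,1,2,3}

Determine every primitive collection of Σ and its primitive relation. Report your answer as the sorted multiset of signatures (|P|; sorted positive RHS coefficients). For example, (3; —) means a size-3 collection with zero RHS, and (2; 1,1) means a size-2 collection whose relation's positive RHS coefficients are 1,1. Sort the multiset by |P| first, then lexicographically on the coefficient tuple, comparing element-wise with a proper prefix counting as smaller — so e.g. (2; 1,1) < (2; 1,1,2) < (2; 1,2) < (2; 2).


4 minimal non-faces of Δ(Σ) (on 9 rays):

  P={2,4}:  v_{2} + v_{4} = 0 — sig = (2; —)
  P={3,5}:  v_{3} + v_{5} = v_{2} — sig = (2; 1)
  P={6,7}:  v_{6} + v_{7} = v_{8} — sig = (2; 1)
  P={0,1,8}:  v_{0} + v_{1} + v_{8} = v_{4} — sig = (3; 1)

Hence PRS(X_Σ) =
{ (2; —),  (2; 1) ×2,  (3; 1) }


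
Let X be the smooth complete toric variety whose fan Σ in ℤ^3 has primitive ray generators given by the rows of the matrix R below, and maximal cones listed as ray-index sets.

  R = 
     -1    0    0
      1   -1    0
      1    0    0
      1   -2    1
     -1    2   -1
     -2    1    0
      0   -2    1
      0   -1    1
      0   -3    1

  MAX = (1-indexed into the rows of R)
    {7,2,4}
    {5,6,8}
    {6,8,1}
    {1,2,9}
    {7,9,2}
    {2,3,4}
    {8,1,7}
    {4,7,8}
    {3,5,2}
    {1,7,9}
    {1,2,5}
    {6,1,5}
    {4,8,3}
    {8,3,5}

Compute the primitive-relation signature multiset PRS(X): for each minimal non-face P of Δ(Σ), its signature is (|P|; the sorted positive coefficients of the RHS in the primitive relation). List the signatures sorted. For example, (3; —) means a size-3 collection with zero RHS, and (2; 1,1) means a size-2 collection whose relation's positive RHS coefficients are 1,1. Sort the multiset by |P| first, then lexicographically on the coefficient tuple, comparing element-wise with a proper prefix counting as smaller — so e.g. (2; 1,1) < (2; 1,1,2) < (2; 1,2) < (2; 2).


The 17 primitive collections of Σ (r=9, n=3):

  P={1,3}:  v_{1} + v_{3} = 0  so sig = (2; —)
  P={4,5}:  v_{4} + v_{5} = 0  so sig = (2; —)
  P={1,4}:  v_{1} + v_{4} = v_{7}  so sig = (2; 1)
  P={2,6}:  v_{2} + v_{6} = v_{1}  so sig = (2; 1)
  P={2,8}:  v_{2} + v_{8} = v_{4}  so sig = (2; 1)
  P={3,7}:  v_{3} + v_{7} = v_{4}  so sig = (2; 1)
  P={5,7}:  v_{5} + v_{7} = v_{1}  so sig = (2; 1)
  P={3,6}:  v_{3} + v_{6} = v_{5} + v_{8}  so sig = (2; 1,1)
  P={3,9}:  v_{3} + v_{9} = v_{2} + v_{7}  so sig = (2; 1,1)
  P={4,6}:  v_{4} + v_{6} = v_{1} + v_{8}  so sig = (2; 1,1)
  P={4,9}:  v_{4} + v_{9} = v_{2} + 2·v_{7}  so sig = (2; 1,2)
  P={5,9}:  v_{5} + v_{9} = 2·v_{1} + v_{2}  so sig = (2; 1,2)
  P={6,7}:  v_{6} + v_{7} = 2·v_{1} + v_{8}  so sig = (2; 1,2)
  P={6,9}:  v_{6} + v_{9} = 2·v_{1} + v_{7}  so sig = (2; 1,2)
  P={8,9}:  v_{8} + v_{9} = 2·v_{7}  so sig = (2; 2)
  P={1,2,7}:  v_{1} + v_{2} + v_{7} = v_{9}  so sig = (3; 1)
  P={1,5,8}:  v_{1} + v_{5} + v_{8} = v_{6}  so sig = (3; 1)

Hence PRS(X_Σ) =
    (2; —)
    (2; —)
    (2; 1)
    (2; 1)
    (2; 1)
    (2; 1)
    (2; 1)
    (2; 1,1)
    (2; 1,1)
    (2; 1,1)
    (2; 1,2)
    (2; 1,2)
    (2; 1,2)
    (2; 1,2)
    (2; 2)
    (3; 1)
    (3; 1)


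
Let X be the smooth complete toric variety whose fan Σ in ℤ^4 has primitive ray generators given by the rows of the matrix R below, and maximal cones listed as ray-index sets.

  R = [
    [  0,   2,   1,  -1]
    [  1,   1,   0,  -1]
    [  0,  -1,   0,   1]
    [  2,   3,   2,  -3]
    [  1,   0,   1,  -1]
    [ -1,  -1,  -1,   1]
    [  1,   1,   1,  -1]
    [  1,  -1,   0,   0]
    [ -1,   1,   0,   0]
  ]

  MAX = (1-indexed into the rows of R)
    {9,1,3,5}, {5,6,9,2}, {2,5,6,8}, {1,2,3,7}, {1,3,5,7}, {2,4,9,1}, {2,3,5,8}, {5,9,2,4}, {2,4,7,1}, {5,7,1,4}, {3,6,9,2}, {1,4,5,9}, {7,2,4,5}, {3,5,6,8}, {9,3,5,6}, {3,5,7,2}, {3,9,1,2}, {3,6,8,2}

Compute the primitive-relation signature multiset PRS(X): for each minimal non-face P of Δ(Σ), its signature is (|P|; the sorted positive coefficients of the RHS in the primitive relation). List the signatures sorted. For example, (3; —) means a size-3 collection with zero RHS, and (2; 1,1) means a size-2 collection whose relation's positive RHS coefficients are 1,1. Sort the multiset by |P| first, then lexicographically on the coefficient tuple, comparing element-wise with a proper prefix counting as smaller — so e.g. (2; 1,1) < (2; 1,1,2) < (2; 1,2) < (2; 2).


Σ has 12 primitive collections:

  P={6,7}:  v_{6} + v_{7} = 0  ⟹  sig = (2; —)
  P={8,9}:  v_{8} + v_{9} = 0  ⟹  sig = (2; —)
  P={1,6}:  v_{1} + v_{6} = v_{9}  ⟹  sig = (2; 1)
  P={1,8}:  v_{1} + v_{8} = v_{7}  ⟹  sig = (2; 1)
  P={7,9}:  v_{7} + v_{9} = v_{1}  ⟹  sig = (2; 1)
  P={4,6}:  v_{4} + v_{6} = v_{2} + v_{5} + v_{9}  ⟹  sig = (2; 1,1,1)
  P={4,8}:  v_{4} + v_{8} = v_{2} + v_{5} + v_{7}  ⟹  sig = (2; 1,1,1)
  P={7,8}:  v_{7} + v_{8} = v_{2} + v_{3} + v_{5}  ⟹  sig = (2; 1,1,1)
  P={3,4}:  v_{3} + v_{4} = 2·v_{7}  ⟹  sig = (2; 2)
  P={1,2,5}:  v_{1} + v_{2} + v_{5} = v_{4}  ⟹  sig = (3; 1)
  P={2,3,5,6}:  v_{2} + v_{3} + v_{5} + v_{6} = v_{8}  ⟹  sig = (4; 1)
  P={2,3,5,9}:  v_{2} + v_{3} + v_{5} + v_{9} = v_{7}  ⟹  sig = (4; 1)

Signatures (|P|; sorted positive RHS coefficients), sorted:
    |P|=2: 9 collections, coeffs (), (), (1), (1), (1), (1,1,1), (1,1,1), (1,1,1), (2)
    |P|=3: 1 collection, coeffs (1)
    |P|=4: 2 collections, coeffs (1), (1)


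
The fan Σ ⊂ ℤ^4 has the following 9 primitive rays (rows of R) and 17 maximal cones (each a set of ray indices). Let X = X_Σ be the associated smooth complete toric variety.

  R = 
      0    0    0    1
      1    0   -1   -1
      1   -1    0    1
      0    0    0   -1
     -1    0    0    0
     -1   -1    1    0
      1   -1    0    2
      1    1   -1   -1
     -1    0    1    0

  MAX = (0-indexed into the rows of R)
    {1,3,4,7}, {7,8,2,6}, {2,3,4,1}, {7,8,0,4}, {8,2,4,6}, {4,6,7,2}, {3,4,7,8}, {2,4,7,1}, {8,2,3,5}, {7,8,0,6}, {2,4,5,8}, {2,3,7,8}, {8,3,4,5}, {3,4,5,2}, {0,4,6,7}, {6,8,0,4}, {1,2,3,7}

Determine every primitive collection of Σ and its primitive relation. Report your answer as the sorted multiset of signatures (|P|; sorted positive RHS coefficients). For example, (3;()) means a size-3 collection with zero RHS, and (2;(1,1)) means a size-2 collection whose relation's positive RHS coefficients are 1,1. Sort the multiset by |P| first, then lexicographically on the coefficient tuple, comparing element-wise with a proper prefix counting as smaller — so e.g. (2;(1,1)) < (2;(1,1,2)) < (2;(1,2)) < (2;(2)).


The 14 primitive collections of Σ (r=9, n=4):

  • {0,3}:  v_{0} + v_{3} = 0  ⇒ sig = (2;())
  • {0,2}:  v_{0} + v_{2} = v_{6}  ⇒ sig = (2;(1))
  • {1,8}:  v_{1} + v_{8} = v_{3}  ⇒ sig = (2;(1))
  • {3,6}:  v_{3} + v_{6} = v_{2}  ⇒ sig = (2;(1))
  • {5,7}:  v_{5} + v_{7} = v_{3}  ⇒ sig = (2;(1))
  • {0,1}:  v_{0} + v_{1} = v_{2} + v_{4} + v_{7}  ⇒ sig = (2;(1,1,1))
  • {0,5}:  v_{0} + v_{5} = v_{2} + v_{4} + v_{8}  ⇒ sig = (2;(1,1,1))
  • {1,5}:  v_{1} + v_{5} = v_{2} + 2·v_{3} + v_{4}  ⇒ sig = (2;(1,1,2))
  • {1,6}:  v_{1} + v_{6} = 2·v_{2} + v_{4} + v_{7}  ⇒ sig = (2;(1,1,2))
  • {5,6}:  v_{5} + v_{6} = 2·v_{2} + v_{4} + v_{8}  ⇒ sig = (2;(1,1,2))
  • {2,4,7,8}:  v_{2} + v_{4} + v_{7} + v_{8} = 0  ⇒ sig = (4;())
  • {2,3,4,7}:  v_{2} + v_{3} + v_{4} + v_{7} = v_{1}  ⇒ sig = (4;(1))
  • {2,3,4,8}:  v_{2} + v_{3} + v_{4} + v_{8} = v_{5}  ⇒ sig = (4;(1))
  • {4,6,7,8}:  v_{4} + v_{6} + v_{7} + v_{8} = v_{0}  ⇒ sig = (4;(1))

Sorted signature multiset PRS(X):
{ (2;()),  (2;(1)) ×4,  (2;(1,1,1)) ×2,  (2;(1,1,2)) ×3,  (4;()),  (4;(1)) ×3 }


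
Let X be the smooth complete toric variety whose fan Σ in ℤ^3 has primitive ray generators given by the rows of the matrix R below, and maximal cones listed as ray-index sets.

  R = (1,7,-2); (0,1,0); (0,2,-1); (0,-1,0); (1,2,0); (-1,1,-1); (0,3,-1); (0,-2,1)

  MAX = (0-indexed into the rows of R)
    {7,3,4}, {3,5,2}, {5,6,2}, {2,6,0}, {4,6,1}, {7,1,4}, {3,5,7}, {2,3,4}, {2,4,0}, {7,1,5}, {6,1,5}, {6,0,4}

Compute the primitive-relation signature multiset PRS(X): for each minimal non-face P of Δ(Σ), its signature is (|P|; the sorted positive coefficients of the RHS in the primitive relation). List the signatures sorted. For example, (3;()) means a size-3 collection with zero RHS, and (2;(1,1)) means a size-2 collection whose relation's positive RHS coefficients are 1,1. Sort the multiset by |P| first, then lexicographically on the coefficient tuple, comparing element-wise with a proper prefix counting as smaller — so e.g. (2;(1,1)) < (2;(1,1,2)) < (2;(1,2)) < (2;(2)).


Minimal non-faces — 11 found among 8 rays, 12 max cones:

  P = {1,3}:  v_{1} + v_{3} = 0 ; sig = (2;())
  P = {2,7}:  v_{2} + v_{7} = 0 ; sig = (2;())
  P = {1,2}:  v_{1} + v_{2} = v_{6} ; sig = (2;(1))
  P = {3,6}:  v_{3} + v_{6} = v_{2} ; sig = (2;(1))
  P = {4,5}:  v_{4} + v_{5} = v_{6} ; sig = (2;(1))
  P = {6,7}:  v_{6} + v_{7} = v_{1} ; sig = (2;(1))
  P = {0,7}:  v_{0} + v_{7} = v_{4} + v_{6} ; sig = (2;(1,1))
  P = {0,1}:  v_{0} + v_{1} = v_{4} + 2·v_{6} ; sig = (2;(1,2))
  P = {0,3}:  v_{0} + v_{3} = 2·v_{2} + v_{4} ; sig = (2;(1,2))
  P = {0,5}:  v_{0} + v_{5} = v_{2} + 2·v_{6} ; sig = (2;(1,2))
  P = {2,4,6}:  v_{2} + v_{4} + v_{6} = v_{0} ; sig = (3;(1))

so the primitive-relation signature multiset is
{ (2;()) ×2,  (2;(1)) ×4,  (2;(1,1)),  (2;(1,2)) ×3,  (3;(1)) }


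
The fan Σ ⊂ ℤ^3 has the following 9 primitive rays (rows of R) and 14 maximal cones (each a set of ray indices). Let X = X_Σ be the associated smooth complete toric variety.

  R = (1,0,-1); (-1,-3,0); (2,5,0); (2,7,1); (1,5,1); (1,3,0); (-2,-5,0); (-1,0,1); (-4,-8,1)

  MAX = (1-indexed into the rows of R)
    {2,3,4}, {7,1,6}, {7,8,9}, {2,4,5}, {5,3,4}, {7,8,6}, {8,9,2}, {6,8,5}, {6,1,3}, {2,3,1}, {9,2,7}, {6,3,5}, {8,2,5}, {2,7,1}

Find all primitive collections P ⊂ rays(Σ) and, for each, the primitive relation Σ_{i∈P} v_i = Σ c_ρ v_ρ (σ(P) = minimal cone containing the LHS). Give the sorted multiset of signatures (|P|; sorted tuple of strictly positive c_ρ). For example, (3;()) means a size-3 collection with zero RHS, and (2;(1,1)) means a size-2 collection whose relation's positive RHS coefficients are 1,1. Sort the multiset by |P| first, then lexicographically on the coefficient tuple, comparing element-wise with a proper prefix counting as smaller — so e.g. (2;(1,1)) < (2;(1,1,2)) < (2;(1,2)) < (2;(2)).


Minimal non-faces — 17 found among 9 rays, 14 max cones:

  P = {1,8}:  v_{1} + v_{8} = 0 — sig = (2;())
  P = {2,6}:  v_{2} + v_{6} = 0 — sig = (2;())
  P = {3,7}:  v_{3} + v_{7} = 0 — sig = (2;())
  P = {1,5}:  v_{1} + v_{5} = v_{3} — sig = (2;(1))
  P = {3,8}:  v_{3} + v_{8} = v_{5} — sig = (2;(1))
  P = {5,7}:  v_{5} + v_{7} = v_{8} — sig = (2;(1))
  P = {1,9}:  v_{1} + v_{9} = v_{2} + v_{7} — sig = (2;(1,1))
  P = {3,9}:  v_{3} + v_{9} = v_{2} + v_{8} — sig = (2;(1,1))
  P = {4,6}:  v_{4} + v_{6} = v_{3} + v_{5} — sig = (2;(1,1))
  P = {4,7}:  v_{4} + v_{7} = v_{2} + v_{5} — sig = (2;(1,1))
  P = {6,9}:  v_{6} + v_{9} = v_{7} + v_{8} — sig = (2;(1,1))
  P = {4,9}:  v_{4} + v_{9} = 2·v_{2} + v_{5} + v_{8} — sig = (2;(1,1,2))
  P = {1,4}:  v_{1} + v_{4} = v_{2} + 2·v_{3} — sig = (2;(1,2))
  P = {4,8}:  v_{4} + v_{8} = v_{2} + 2·v_{5} — sig = (2;(1,2))
  P = {5,9}:  v_{5} + v_{9} = v_{2} + 2·v_{8} — sig = (2;(1,2))
  P = {2,3,5}:  v_{2} + v_{3} + v_{5} = v_{4} — sig = (3;(1))
  P = {2,7,8}:  v_{2} + v_{7} + v_{8} = v_{9} — sig = (3;(1))

Signatures (|P|; sorted positive RHS coefficients), sorted:
{ (2;()) ×3,  (2;(1)) ×3,  (2;(1,1)) ×5,  (2;(1,1,2)),  (2;(1,2)) ×3,  (3;(1)) ×2 }


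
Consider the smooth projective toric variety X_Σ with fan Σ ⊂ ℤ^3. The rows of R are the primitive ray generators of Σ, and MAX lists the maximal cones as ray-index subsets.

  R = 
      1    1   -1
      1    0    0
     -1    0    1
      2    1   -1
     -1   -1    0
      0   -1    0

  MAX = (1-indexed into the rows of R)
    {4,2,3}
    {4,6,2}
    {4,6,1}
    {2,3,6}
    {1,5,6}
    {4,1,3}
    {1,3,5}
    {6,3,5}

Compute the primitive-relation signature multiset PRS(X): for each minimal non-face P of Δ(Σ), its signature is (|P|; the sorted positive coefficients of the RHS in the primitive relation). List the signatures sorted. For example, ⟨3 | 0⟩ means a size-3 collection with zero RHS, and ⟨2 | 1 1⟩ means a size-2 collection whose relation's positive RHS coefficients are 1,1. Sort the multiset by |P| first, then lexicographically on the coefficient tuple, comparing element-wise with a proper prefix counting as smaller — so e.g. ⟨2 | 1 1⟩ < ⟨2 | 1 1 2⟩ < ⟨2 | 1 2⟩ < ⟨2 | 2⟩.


5 collections generate NE(X_Σ); each relation:

  P={1,2}:  v_{1} + v_{2} = v_{4} — sig = ⟨2 | 1⟩
  P={2,5}:  v_{2} + v_{5} = v_{6} — sig = ⟨2 | 1⟩
  P={4,5}:  v_{4} + v_{5} = v_{1} + v_{6} — sig = ⟨2 | 1 1⟩
  P={1,3,6}:  v_{1} + v_{3} + v_{6} = 0 — sig = ⟨3 | 0⟩
  P={3,4,6}:  v_{3} + v_{4} + v_{6} = v_{2} — sig = ⟨3 | 1⟩

Hence PRS(X_Σ) =
[⟨2 | 1⟩, ⟨2 | 1⟩, ⟨2 | 1 1⟩, ⟨3 | 0⟩, ⟨3 | 1⟩]


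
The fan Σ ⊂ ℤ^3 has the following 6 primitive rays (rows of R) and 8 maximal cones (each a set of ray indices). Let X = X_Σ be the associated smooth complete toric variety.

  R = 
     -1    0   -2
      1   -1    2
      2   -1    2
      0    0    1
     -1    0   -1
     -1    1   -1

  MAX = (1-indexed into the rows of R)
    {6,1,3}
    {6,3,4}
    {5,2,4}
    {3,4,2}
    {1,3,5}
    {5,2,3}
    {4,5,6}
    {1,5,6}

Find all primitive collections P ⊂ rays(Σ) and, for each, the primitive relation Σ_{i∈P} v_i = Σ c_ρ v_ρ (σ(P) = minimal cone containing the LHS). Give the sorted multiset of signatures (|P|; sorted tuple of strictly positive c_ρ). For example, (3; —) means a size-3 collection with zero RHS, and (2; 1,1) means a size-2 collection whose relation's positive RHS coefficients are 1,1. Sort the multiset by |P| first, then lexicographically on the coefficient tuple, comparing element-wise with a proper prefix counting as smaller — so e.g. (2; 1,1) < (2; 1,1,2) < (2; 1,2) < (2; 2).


Primitive collections (5):

  P={1,4}:  v_{1} + v_{4} = v_{5}  ⇒ sig = (2; 1)
  P={2,6}:  v_{2} + v_{6} = v_{4}  ⇒ sig = (2; 1)
  P={1,2}:  v_{1} + v_{2} = v_{3} + 2·v_{5}  ⇒ sig = (2; 1,2)
  P={3,5,6}:  v_{3} + v_{5} + v_{6} = 0  ⇒ sig = (3; —)
  P={3,4,5}:  v_{3} + v_{4} + v_{5} = v_{2}  ⇒ sig = (3; 1)

Sorted signature multiset PRS(X):
[(2; 1), (2; 1), (2; 1,2), (3; —), (3; 1)]


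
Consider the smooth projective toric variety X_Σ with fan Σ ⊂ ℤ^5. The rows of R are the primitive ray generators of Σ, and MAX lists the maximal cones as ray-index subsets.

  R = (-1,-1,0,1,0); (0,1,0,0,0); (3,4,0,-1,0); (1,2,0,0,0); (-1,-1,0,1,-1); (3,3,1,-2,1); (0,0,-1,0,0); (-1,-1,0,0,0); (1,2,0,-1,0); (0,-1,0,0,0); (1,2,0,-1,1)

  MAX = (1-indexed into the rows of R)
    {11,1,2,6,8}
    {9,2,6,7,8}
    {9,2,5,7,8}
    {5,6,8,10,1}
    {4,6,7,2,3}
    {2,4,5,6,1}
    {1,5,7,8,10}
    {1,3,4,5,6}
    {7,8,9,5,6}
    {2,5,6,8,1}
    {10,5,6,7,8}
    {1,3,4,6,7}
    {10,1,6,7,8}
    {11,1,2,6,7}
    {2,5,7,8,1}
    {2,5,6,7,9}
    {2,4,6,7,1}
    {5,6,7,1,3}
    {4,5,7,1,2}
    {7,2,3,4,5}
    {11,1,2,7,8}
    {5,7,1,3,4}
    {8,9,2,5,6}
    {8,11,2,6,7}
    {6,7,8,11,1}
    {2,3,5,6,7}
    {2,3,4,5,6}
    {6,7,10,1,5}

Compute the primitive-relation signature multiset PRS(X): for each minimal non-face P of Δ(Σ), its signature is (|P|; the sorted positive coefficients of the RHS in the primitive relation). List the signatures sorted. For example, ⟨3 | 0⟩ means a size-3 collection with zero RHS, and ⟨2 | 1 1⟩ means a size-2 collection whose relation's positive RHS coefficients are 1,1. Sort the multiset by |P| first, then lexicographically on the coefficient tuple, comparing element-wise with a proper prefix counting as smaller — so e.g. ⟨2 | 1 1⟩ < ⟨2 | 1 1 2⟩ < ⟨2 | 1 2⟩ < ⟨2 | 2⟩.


20 collections generate NE(X_Σ); each relation:

  P = {2,10}:  v_{2} + v_{10} = 0  so sig = ⟨2 | 0⟩
  P = {1,9}:  v_{1} + v_{9} = v_{2}  so sig = ⟨2 | 1⟩
  P = {4,8}:  v_{4} + v_{8} = v_{2}  so sig = ⟨2 | 1⟩
  P = {5,11}:  v_{5} + v_{11} = v_{2}  so sig = ⟨2 | 1⟩
  P = {3,8}:  v_{3} + v_{8} = v_{2} + v_{5} + v_{6} + v_{7}  so sig = ⟨2 | 1 1 1 1⟩
  P = {3,11}:  v_{3} + v_{11} = v_{2} + v_{4} + v_{6} + v_{7}  so sig = ⟨2 | 1 1 1 1⟩
  P = {4,10}:  v_{4} + v_{10} = v_{1} + v_{5} + v_{6} + v_{7}  so sig = ⟨2 | 1 1 1 1⟩
  P = {9,10}:  v_{9} + v_{10} = v_{5} + v_{6} + v_{7} + v_{8}  so sig = ⟨2 | 1 1 1 1⟩
  P = {10,11}:  v_{10} + v_{11} = v_{1} + v_{6} + v_{7} + v_{8}  so sig = ⟨2 | 1 1 1 1⟩
  P = {4,9}:  v_{4} + v_{9} = 2·v_{2} + v_{5} + v_{6} + v_{7}  so sig = ⟨2 | 1 1 1 2⟩
  P = {4,11}:  v_{4} + v_{11} = v_{1} + 2·v_{2} + v_{6} + v_{7}  so sig = ⟨2 | 1 1 1 2⟩
  P = {9,11}:  v_{9} + v_{11} = 2·v_{2} + v_{6} + v_{7} + v_{8}  so sig = ⟨2 | 1 1 1 2⟩
  P = {3,10}:  v_{3} + v_{10} = v_{1} + 2·v_{5} + 2·v_{6} + 2·v_{7}  so sig = ⟨2 | 1 2 2 2⟩
  P = {3,9}:  v_{3} + v_{9} = 2·v_{2} + 2·v_{5} + 2·v_{6} + 2·v_{7}  so sig = ⟨2 | 2 2 2 2⟩
  P = {1,2,3}:  v_{1} + v_{2} + v_{3} = 2·v_{4}  so sig = ⟨3 | 2⟩
  P = {4,5,6,7}:  v_{4} + v_{5} + v_{6} + v_{7} = v_{3}  so sig = ⟨4 | 1⟩
  P = {1,5,6,7,8}:  v_{1} + v_{5} + v_{6} + v_{7} + v_{8} = 0  so sig = ⟨5 | 0⟩
  P = {1,2,5,6,7}:  v_{1} + v_{2} + v_{5} + v_{6} + v_{7} = v_{4}  so sig = ⟨5 | 1⟩
  P = {1,2,6,7,8}:  v_{1} + v_{2} + v_{6} + v_{7} + v_{8} = v_{11}  so sig = ⟨5 | 1⟩
  P = {2,5,6,7,8}:  v_{2} + v_{5} + v_{6} + v_{7} + v_{8} = v_{9}  so sig = ⟨5 | 1⟩

so the primitive-relation signature multiset is
[⟨2 | 0⟩, ⟨2 | 1⟩, ⟨2 | 1⟩, ⟨2 | 1⟩, ⟨2 | 1 1 1 1⟩, ⟨2 | 1 1 1 1⟩, ⟨2 | 1 1 1 1⟩, ⟨2 | 1 1 1 1⟩, ⟨2 | 1 1 1 1⟩, ⟨2 | 1 1 1 2⟩, ⟨2 | 1 1 1 2⟩, ⟨2 | 1 1 1 2⟩, ⟨2 | 1 2 2 2⟩, ⟨2 | 2 2 2 2⟩, ⟨3 | 2⟩, ⟨4 | 1⟩, ⟨5 | 0⟩, ⟨5 | 1⟩, ⟨5 | 1⟩, ⟨5 | 1⟩]


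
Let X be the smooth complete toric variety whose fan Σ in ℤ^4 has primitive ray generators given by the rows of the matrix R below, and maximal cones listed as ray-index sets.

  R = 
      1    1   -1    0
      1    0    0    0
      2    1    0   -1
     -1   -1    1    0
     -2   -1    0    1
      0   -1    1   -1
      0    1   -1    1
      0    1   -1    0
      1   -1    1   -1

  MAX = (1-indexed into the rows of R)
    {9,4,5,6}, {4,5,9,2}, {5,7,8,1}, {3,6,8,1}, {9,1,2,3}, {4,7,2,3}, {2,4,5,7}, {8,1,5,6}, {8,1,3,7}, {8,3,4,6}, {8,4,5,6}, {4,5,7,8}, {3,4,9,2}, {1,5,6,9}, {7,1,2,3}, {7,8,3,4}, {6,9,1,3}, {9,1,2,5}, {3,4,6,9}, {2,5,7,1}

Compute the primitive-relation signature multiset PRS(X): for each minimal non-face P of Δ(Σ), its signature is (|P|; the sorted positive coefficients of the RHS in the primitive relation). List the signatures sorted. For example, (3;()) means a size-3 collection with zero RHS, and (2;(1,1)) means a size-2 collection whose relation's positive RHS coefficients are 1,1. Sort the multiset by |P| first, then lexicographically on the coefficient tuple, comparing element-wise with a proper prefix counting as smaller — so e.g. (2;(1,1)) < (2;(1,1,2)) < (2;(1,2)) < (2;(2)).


Δ(Σ) — 9 vertices, 7 min non-faces:

  {1,4}:  v_{1} + v_{4} = 0  →  sig = (2;())
  {3,5}:  v_{3} + v_{5} = 0  →  sig = (2;())
  {6,7}:  v_{6} + v_{7} = 0  →  sig = (2;())
  {2,6}:  v_{2} + v_{6} = v_{9}  →  sig = (2;(1))
  {2,8}:  v_{2} + v_{8} = v_{1}  →  sig = (2;(1))
  {7,9}:  v_{7} + v_{9} = v_{2}  →  sig = (2;(1))
  {8,9}:  v_{8} + v_{9} = v_{1} + v_{6}  →  sig = (2;(1,1))

Signatures (|P|; sorted positive RHS coefficients), sorted:
{ (2;()) ×3,  (2;(1)) ×3,  (2;(1,1)) }
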